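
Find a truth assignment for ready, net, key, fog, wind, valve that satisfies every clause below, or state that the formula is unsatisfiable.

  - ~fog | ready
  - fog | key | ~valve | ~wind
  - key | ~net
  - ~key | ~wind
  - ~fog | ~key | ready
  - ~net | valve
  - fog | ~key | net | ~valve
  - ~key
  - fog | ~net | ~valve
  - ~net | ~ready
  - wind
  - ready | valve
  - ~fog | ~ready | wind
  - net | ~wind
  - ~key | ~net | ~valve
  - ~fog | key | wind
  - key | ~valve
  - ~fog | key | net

Case key = True:
  Clause (~key) is falsified — contradiction.
Case key = False:
  (key | ~net) forces net = False.
  (wind) forces wind = True.
  Clause (net | ~wind) is falsified — contradiction.
Both cases fail, so the formula is unsatisfiable.

No satisfying assignment exists.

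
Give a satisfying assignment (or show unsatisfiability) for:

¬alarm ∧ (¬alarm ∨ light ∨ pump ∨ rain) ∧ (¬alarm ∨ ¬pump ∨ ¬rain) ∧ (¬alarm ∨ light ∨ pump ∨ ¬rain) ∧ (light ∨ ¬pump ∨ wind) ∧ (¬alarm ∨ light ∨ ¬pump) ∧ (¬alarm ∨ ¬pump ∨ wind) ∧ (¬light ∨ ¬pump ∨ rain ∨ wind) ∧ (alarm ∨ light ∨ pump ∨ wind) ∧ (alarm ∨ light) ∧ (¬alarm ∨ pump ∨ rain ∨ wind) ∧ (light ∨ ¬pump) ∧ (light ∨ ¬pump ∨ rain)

light: True, alarm: False, wind: False, pump: True, rain: True

Unit clause (¬alarm) forces alarm = False.
In (alarm ∨ light) only light is left, so light = True.
Set wind = False.
Set pump = True.
  then (¬light ∨ ¬pump ∨ rain ∨ wind) forces rain = True.
All clauses satisfied.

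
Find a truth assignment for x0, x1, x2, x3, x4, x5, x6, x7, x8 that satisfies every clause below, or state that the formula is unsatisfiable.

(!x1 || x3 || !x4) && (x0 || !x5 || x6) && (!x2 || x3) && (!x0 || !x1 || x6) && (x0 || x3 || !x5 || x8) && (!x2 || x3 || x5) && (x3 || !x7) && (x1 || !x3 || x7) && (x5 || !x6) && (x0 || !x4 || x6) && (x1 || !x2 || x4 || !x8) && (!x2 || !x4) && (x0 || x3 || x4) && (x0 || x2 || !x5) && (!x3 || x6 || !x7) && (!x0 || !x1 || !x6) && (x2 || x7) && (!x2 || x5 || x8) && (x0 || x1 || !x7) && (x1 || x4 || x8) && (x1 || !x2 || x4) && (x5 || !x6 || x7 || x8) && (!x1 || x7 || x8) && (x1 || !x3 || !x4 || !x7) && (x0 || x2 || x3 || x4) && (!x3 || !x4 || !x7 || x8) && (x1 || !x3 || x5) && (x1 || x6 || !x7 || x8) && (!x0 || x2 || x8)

Set x0 = False.
Set x1 = True.
Set x2 = True.
  then (!x2 || x3) forces x3 = True.
  then (!x2 || !x4) forces x4 = False.
Set x5 = True.
  then (x0 || !x5 || x6) forces x6 = True.
Set x7 = False.
  then (!x1 || x7 || x8) forces x8 = True.
All clauses satisfied.

x0 = False; x1 = True; x2 = True; x3 = True; x4 = False; x5 = True; x6 = True; x7 = False; x8 = True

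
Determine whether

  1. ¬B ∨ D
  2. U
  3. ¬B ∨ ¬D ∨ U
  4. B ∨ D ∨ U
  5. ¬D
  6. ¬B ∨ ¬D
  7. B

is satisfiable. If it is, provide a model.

Unsatisfiable

Case B = True:
  (¬B ∨ D) forces D = True.
  Clause (¬D) is falsified — contradiction.
Case B = False:
  Clause (B) is falsified — contradiction.
Both cases fail, so the formula is unsatisfiable.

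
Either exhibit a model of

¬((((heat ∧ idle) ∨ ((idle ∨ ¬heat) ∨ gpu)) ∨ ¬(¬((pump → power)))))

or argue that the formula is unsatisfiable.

idle = False, pump = True, gpu = False, heat = True, power = False

  ¬((((heat ∧ idle) ∨ ((idle ∨ ¬heat) ∨ gpu)) ∨ ¬(¬((pump → power))))) = True
    ((heat ∧ idle) ∨ ((idle ∨ ¬heat) ∨ gpu)) ∨ ¬(¬((pump → power))) = False
      (heat ∧ idle) ∨ ((idle ∨ ¬heat) ∨ gpu) = False
        heat ∧ idle = False
        (idle ∨ ¬heat) ∨ gpu = False
          idle ∨ ¬heat = False
            ¬heat = False
      ¬(¬((pump → power))) = False
        ¬((pump → power)) = True
          pump → power = False
The formula evaluates to True.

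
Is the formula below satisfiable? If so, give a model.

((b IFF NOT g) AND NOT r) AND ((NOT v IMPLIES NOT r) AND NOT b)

g: True, b: False, v: False, r: False

  (b IFF NOT g) AND NOT r = True
    b IFF NOT g = True
      NOT g = False
    NOT r = True
  (NOT v IMPLIES NOT r) AND NOT b = True
    NOT v IMPLIES NOT r = True
      NOT v = True
      NOT r = True
    NOT b = True
Both conjuncts True, so the formula holds.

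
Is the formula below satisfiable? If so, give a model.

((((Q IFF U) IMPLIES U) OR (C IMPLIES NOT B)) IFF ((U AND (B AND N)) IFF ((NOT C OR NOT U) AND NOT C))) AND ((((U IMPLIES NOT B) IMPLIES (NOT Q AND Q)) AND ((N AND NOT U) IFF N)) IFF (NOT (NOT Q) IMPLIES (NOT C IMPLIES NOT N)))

B = True, U = True, Q = True, N = True, C = False

  (((Q IFF U) IMPLIES U) OR (C IMPLIES NOT B)) IFF ((U AND (B AND N)) IFF ((NOT C OR NOT U) AND NOT C)) = True
    ((Q IFF U) IMPLIES U) OR (C IMPLIES NOT B) = True
      (Q IFF U) IMPLIES U = True
        Q IFF U = True
      C IMPLIES NOT B = True
        NOT B = False
    (U AND (B AND N)) IFF ((NOT C OR NOT U) AND NOT C) = True
      U AND (B AND N) = True
        B AND N = True
      (NOT C OR NOT U) AND NOT C = True
        NOT C OR NOT U = True
          NOT C = True
          NOT U = False
        NOT C = True
  (((U IMPLIES NOT B) IMPLIES (NOT Q AND Q)) AND ((N AND NOT U) IFF N)) IFF (NOT (NOT Q) IMPLIES (NOT C IMPLIES NOT N)) = True
    ((U IMPLIES NOT B) IMPLIES (NOT Q AND Q)) AND ((N AND NOT U) IFF N) = False
      (U IMPLIES NOT B) IMPLIES (NOT Q AND Q) = True
        U IMPLIES NOT B = False
          NOT B = False
        NOT Q AND Q = False
          NOT Q = False
      (N AND NOT U) IFF N = False
        N AND NOT U = False
          NOT U = False
    NOT (NOT Q) IMPLIES (NOT C IMPLIES NOT N) = False
      NOT (NOT Q) = True
        NOT Q = False
      NOT C IMPLIES NOT N = False
        NOT C = True
        NOT N = False
Both conjuncts True, so the formula holds.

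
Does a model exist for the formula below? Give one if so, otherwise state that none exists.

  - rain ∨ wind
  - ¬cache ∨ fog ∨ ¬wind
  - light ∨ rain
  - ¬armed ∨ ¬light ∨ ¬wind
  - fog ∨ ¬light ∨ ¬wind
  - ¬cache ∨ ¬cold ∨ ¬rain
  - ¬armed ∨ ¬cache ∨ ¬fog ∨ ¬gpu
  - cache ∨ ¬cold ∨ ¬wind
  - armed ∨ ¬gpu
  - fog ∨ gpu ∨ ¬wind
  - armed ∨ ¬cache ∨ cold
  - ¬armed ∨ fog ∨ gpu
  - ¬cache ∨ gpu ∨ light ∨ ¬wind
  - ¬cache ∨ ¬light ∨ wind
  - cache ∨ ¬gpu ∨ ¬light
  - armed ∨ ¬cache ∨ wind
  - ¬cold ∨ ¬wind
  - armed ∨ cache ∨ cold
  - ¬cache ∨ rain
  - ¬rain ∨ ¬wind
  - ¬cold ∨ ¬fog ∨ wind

light = True, wind = False, armed = False, cache = False, fog = False, rain = True, cold = True, gpu = False

Set light = True.
Set wind = False.
  then (rain ∨ wind) forces rain = True.
  then (¬cache ∨ ¬light ∨ wind) forces cache = False.
  then (cache ∨ ¬gpu ∨ ¬light) forces gpu = False.
Set armed = False.
  then (armed ∨ cache ∨ cold) forces cold = True.
  then (¬cold ∨ ¬fog ∨ wind) forces fog = False.
All clauses satisfied.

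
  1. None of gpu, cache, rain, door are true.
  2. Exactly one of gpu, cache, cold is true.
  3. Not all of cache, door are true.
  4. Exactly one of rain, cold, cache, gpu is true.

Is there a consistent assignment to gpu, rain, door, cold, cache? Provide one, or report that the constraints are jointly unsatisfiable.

gpu=F, rain=F, door=F, cold=T, cache=F

  (1) {gpu, cache, rain, door}: 0 true — none ✓
  (2) {gpu, cache, cold}: 1 true — exactly one ✓
  (3) {cache, door}: 0/2 true — not all ✓
  (4) {rain, cold, cache, gpu}: 1 true — exactly one ✓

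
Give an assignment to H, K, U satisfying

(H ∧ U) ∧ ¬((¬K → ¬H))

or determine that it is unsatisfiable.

H = True, K = False, U = True

  H ∧ U = True
  ¬((¬K → ¬H)) = True
    ¬K → ¬H = False
      ¬K = True
      ¬H = False
Both conjuncts True, so the formula holds.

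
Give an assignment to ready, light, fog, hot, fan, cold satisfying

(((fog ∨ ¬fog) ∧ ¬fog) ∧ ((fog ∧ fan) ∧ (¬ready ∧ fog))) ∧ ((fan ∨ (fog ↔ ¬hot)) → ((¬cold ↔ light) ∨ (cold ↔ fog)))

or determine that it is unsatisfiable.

No satisfying assignment exists.

Case fog = True: the conjunct ¬fog is False.
Case fog = False: the conjunct fog is False.
Both cases fail — unsatisfiable.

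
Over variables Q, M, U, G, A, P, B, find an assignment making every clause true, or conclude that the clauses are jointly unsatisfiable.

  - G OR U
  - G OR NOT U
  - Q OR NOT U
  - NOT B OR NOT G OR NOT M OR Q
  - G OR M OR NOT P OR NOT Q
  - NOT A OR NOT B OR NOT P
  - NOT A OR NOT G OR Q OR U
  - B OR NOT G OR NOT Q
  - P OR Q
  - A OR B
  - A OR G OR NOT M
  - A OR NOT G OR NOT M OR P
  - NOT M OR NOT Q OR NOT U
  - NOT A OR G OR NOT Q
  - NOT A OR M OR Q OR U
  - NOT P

Q=T, M=F, U=T, G=T, A=T, P=F, B=T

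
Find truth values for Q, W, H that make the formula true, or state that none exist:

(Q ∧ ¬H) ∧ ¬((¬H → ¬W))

Q: True, W: True, H: False

  Q ∧ ¬H = True
    ¬H = True
  ¬((¬H → ¬W)) = True
    ¬H → ¬W = False
      ¬H = True
      ¬W = False
Both conjuncts True, so the formula holds.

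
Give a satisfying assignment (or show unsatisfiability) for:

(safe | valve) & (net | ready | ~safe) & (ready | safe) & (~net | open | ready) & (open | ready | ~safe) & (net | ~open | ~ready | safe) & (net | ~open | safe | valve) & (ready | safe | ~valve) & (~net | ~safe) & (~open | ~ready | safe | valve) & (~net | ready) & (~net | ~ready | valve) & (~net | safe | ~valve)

Try ready = False:
  (ready | safe) forces safe = True.
  (net | ready | ~safe) forces net = True.
  clause (~net | ~safe) is falsified — backtrack.
So ready = True.
Set valve = False.
  then (safe | valve) forces safe = True.
  then (~net | ~safe) forces net = False.
Set open = False.
All clauses satisfied.

ready=T, valve=F, open=F, net=F, safe=T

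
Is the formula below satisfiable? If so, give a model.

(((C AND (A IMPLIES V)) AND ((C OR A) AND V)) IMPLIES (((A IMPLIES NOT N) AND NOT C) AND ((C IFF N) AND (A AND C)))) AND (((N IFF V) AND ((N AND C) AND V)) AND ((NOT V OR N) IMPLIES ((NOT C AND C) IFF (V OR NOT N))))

No satisfying assignment exists.

Case C = True: the formula simplifies to NOT (((A IMPLIES V) AND V)) AND (((N IFF V) AND (N AND V)) AND ((NOT V OR N) IMPLIES NOT ((V OR NOT N)))).
  V = True: the conjunct NOT (((A IMPLIES V) AND V)) becomes NOT ((True AND True)) = False.
  V = False: the conjunct V is False.
Case C = False: the conjunct C is False.
Both cases fail — unsatisfiable.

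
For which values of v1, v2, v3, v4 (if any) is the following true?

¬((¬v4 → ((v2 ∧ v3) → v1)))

v1=F, v2=T, v3=T, v4=F

  ¬((¬v4 → ((v2 ∧ v3) → v1))) = True
    ¬v4 → ((v2 ∧ v3) → v1) = False
      ¬v4 = True
      (v2 ∧ v3) → v1 = False
        v2 ∧ v3 = True
The formula evaluates to True.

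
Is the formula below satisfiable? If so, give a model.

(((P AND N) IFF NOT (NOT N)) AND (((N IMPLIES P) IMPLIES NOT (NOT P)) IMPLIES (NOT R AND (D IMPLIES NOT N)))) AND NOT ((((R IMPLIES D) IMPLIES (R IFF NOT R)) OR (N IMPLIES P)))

Case P = True: the conjunct NOT ((((R IMPLIES D) IMPLIES (R IFF NOT R)) OR (N IMPLIES P))) becomes NOT ((((R IMPLIES D) IMPLIES (R IFF NOT R)) OR True)) = False.
Case P = False: the formula simplifies to (NOT N AND (N IMPLIES (NOT R AND (D IMPLIES NOT N)))) AND NOT ((((R IMPLIES D) IMPLIES (R IFF NOT R)) OR NOT N)).
  N = True: the conjunct NOT N is False.
  N = False: the conjunct NOT ((((R IMPLIES D) IMPLIES (R IFF NOT R)) OR NOT N)) becomes NOT ((((R IMPLIES D) IMPLIES (R IFF NOT R)) OR True)) = False.
Both cases fail — unsatisfiable.

No satisfying assignment exists.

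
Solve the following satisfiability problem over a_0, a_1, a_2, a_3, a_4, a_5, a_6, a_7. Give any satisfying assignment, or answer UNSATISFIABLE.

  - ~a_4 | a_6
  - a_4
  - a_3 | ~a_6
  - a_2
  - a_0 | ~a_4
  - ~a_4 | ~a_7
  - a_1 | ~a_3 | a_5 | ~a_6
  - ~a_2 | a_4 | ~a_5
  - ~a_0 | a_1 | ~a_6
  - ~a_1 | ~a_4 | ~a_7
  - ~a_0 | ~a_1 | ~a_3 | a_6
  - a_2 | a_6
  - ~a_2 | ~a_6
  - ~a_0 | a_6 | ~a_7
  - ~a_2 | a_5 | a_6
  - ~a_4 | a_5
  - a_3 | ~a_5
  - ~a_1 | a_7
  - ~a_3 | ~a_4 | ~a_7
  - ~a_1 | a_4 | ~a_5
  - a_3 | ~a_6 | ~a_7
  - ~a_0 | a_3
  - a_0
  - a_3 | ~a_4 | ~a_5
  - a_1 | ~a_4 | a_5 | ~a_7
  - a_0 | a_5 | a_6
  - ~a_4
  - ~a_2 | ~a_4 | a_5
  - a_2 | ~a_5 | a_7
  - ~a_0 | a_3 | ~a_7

No satisfying assignment exists.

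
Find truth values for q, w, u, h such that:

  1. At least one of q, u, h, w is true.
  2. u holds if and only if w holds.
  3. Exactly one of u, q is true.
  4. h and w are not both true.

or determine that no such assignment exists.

q: True; w: False; u: False; h: False

  (1) {q, u, h, w}: 1 true — at least one ✓
  (2) u=F, w=F — same ✓
  (3) {u, q}: 1 true — exactly one ✓
  (4) h=F, w=F — not both ✓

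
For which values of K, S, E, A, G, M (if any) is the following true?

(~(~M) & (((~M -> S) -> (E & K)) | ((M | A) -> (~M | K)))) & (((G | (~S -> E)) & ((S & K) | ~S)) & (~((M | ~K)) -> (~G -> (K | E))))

K: True, S: False, E: False, A: True, G: True, M: True

  ~(~M) & (((~M -> S) -> (E & K)) | ((M | A) -> (~M | K))) = True
    ~(~M) = True
      ~M = False
    ((~M -> S) -> (E & K)) | ((M | A) -> (~M | K)) = True
      (~M -> S) -> (E & K) = False
        ~M -> S = True
          ~M = False
        E & K = False
      (M | A) -> (~M | K) = True
        M | A = True
        ~M | K = True
          ~M = False
  ((G | (~S -> E)) & ((S & K) | ~S)) & (~((M | ~K)) -> (~G -> (K | E))) = True
    (G | (~S -> E)) & ((S & K) | ~S) = True
      G | (~S -> E) = True
        ~S -> E = False
          ~S = True
      (S & K) | ~S = True
        S & K = False
        ~S = True
    ~((M | ~K)) -> (~G -> (K | E)) = True
      ~((M | ~K)) = False
        M | ~K = True
          ~K = False
      ~G -> (K | E) = True
        ~G = False
        K | E = True
Both conjuncts True, so the formula holds.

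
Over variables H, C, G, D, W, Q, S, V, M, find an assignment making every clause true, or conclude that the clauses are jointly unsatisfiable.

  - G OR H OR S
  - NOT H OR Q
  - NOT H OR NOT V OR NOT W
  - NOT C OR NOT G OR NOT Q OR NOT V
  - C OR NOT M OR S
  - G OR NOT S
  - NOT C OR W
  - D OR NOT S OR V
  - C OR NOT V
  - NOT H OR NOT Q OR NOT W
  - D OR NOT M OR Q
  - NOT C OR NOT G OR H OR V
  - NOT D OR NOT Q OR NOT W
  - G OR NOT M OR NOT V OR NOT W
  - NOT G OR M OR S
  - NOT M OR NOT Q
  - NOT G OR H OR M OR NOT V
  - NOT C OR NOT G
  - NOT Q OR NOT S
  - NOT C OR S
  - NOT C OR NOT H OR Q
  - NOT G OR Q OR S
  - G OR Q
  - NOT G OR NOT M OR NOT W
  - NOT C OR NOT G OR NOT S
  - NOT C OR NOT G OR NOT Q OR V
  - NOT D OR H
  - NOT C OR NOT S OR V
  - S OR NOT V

H=T; C=F; G=F; D=F; W=F; Q=T; S=F; V=F; M=F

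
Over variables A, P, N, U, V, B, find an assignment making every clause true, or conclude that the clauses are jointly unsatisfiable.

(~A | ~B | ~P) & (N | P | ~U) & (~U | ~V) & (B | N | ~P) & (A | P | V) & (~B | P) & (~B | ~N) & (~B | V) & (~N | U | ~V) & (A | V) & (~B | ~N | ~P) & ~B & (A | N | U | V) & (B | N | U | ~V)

Unit clause (~B) forces B = False.
Try A = False:
  (A | V) forces V = True.
  (~U | ~V) forces U = False.
  (~N | U | ~V) forces N = False.
  clause (B | N | U | ~V) is falsified — backtrack.
So A = True.
Set P = False.
Set N = False.
  then (N | P | ~U) forces U = False.
  then (B | N | U | ~V) forces V = False.
All clauses satisfied.

A: True, P: False, N: False, U: False, V: False, B: False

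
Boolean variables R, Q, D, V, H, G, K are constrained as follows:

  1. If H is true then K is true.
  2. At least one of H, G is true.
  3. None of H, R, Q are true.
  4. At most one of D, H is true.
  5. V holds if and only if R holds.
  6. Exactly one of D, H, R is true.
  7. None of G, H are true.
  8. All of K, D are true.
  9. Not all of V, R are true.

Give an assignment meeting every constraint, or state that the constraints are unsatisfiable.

Unsatisfiable — no assignment works.

Case H = True:
  Constraint (3) is violated (H=T) — contradiction.
Case H = False:
  (2) with H=F forces G = True.
  Constraint (7) is violated (G=T) — contradiction.
Both cases fail — unsatisfiable.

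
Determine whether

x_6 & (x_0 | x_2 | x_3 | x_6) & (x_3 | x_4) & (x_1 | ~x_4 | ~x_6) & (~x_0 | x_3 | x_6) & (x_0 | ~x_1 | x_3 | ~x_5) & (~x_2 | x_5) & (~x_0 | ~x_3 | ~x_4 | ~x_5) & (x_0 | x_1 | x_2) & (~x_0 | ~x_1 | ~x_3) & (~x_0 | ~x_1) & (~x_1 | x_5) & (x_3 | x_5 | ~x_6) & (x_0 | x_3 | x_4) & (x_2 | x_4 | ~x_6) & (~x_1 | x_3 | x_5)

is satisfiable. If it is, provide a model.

Unit clause (x_6) forces x_6 = True.
Set x_0 = False.
Set x_1 = True.
  then (~x_1 | x_5) forces x_5 = True.
  then (x_0 | ~x_1 | x_3 | ~x_5) forces x_3 = True.
Set x_2 = True.
Set x_4 = False.
All clauses satisfied.

x_0: False, x_1: True, x_2: True, x_3: True, x_4: False, x_5: True, x_6: True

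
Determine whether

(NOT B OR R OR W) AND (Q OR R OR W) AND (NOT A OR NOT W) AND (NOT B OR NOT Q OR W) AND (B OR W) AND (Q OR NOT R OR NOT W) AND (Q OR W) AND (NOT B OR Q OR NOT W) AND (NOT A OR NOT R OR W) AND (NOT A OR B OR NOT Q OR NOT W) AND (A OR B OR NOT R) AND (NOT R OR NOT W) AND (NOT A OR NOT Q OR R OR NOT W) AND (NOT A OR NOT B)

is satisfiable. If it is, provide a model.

Try W = False:
  (B OR W) forces B = True.
  (NOT B OR R OR W) forces R = True.
  (NOT B OR NOT Q OR W) forces Q = False.
  clause (Q OR W) is falsified — backtrack.
So W = True.
  then (NOT A OR NOT W) forces A = False.
  then (NOT R OR NOT W) forces R = False.
Set B = True.
  then (NOT B OR Q OR NOT W) forces Q = True.
All clauses satisfied.

W = True, R = False, B = True, Q = True, A = False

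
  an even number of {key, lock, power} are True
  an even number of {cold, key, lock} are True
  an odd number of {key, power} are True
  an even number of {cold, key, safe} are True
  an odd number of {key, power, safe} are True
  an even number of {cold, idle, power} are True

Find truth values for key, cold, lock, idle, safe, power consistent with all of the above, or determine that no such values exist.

The formula is unsatisfiable.

Adding constraints 1, 2, 4, 5 mod 2: every variable appears an even number of times on the left, so the left side is 0.
But the right sides sum to 1 (mod 2). 0 ≠ 1 — the system is inconsistent.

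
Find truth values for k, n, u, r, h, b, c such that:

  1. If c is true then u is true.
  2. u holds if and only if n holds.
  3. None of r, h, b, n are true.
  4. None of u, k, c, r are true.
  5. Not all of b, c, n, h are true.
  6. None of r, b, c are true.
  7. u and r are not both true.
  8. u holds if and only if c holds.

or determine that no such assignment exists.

k: False; n: False; u: False; r: False; h: False; b: False; c: False

  (1) c=F ⇒ u: vacuous ✓
  (2) u=F, n=F — same ✓
  (3) {r, h, b, n}: 0 true — none ✓
  (4) {u, k, c, r}: 0 true — none ✓
  (5) {b, c, n, h}: 0/4 true — not all ✓
  (6) {r, b, c}: 0 true — none ✓
  (7) u=F, r=F — not both ✓
  (8) u=F, c=F — same ✓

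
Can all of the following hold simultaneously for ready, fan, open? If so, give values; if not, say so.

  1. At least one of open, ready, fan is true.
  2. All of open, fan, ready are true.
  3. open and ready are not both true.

Unsatisfiable — no assignment works.

Case ready = True:
  (2) forces open = True.
  Constraint (3) is violated (open=T, ready=T) — contradiction.
Case ready = False:
  Constraint (2) is violated (ready=F) — contradiction.
Both cases fail — unsatisfiable.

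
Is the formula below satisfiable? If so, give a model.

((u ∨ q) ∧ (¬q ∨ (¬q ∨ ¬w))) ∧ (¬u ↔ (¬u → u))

Unsatisfiable — no assignment works.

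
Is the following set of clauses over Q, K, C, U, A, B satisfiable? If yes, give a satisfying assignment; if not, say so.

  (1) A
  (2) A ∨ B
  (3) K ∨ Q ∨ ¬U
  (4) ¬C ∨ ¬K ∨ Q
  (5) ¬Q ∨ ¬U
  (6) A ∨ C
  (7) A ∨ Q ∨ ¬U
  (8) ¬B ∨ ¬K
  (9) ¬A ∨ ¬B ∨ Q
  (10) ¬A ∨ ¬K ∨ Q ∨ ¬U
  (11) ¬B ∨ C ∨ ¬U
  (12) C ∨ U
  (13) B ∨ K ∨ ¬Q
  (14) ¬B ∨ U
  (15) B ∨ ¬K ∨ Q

Q: False, K: False, C: True, U: False, A: True, B: False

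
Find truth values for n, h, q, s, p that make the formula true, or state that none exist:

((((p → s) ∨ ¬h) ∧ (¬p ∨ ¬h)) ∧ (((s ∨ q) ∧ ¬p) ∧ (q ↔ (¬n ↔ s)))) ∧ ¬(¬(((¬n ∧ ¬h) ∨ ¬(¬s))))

n=F; h=T; q=T; s=T; p=F

  (((p → s) ∨ ¬h) ∧ (¬p ∨ ¬h)) ∧ (((s ∨ q) ∧ ¬p) ∧ (q ↔ (¬n ↔ s))) = True
    ((p → s) ∨ ¬h) ∧ (¬p ∨ ¬h) = True
      (p → s) ∨ ¬h = True
        p → s = True
        ¬h = False
      ¬p ∨ ¬h = True
        ¬p = True
        ¬h = False
    ((s ∨ q) ∧ ¬p) ∧ (q ↔ (¬n ↔ s)) = True
      (s ∨ q) ∧ ¬p = True
        s ∨ q = True
        ¬p = True
      q ↔ (¬n ↔ s) = True
        ¬n ↔ s = True
          ¬n = True
  ¬(¬(((¬n ∧ ¬h) ∨ ¬(¬s)))) = True
    ¬(((¬n ∧ ¬h) ∨ ¬(¬s))) = False
      (¬n ∧ ¬h) ∨ ¬(¬s) = True
        ¬n ∧ ¬h = False
          ¬n = True
          ¬h = False
        ¬(¬s) = True
          ¬s = False
Both conjuncts True, so the formula holds.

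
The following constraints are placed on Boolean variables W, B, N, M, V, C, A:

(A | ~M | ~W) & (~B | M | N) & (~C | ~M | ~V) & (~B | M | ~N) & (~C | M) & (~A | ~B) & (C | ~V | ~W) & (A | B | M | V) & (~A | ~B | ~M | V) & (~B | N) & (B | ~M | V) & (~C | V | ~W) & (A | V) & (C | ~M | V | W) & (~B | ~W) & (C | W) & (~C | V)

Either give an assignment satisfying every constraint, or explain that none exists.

W=T; B=F; N=T; M=F; V=F; C=F; A=T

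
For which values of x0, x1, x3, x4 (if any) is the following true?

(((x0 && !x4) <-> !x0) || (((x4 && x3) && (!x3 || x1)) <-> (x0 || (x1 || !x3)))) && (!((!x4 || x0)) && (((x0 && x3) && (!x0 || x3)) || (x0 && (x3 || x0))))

Case x0 = True: the conjunct !((!x4 || x0)) becomes !((!x4 || True)) = False.
Case x0 = False: the conjunct ((x0 && x3) && (!x0 || x3)) || (x0 && (x3 || x0)) becomes (False && True) || (False && x3) = False.
Both cases fail — unsatisfiable.

Unsatisfiable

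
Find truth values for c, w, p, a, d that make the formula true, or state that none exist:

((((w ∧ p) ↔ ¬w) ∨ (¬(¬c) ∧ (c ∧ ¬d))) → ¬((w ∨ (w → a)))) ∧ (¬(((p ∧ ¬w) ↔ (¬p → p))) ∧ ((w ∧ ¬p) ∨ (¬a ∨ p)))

c=F, w=T, p=T, a=T, d=F

  (((w ∧ p) ↔ ¬w) ∨ (¬(¬c) ∧ (c ∧ ¬d))) → ¬((w ∨ (w → a))) = True
    ((w ∧ p) ↔ ¬w) ∨ (¬(¬c) ∧ (c ∧ ¬d)) = False
      (w ∧ p) ↔ ¬w = False
        w ∧ p = True
        ¬w = False
      ¬(¬c) ∧ (c ∧ ¬d) = False
        ¬(¬c) = False
          ¬c = True
        c ∧ ¬d = False
          ¬d = True
    ¬((w ∨ (w → a))) = False
      w ∨ (w → a) = True
        w → a = True
  ¬(((p ∧ ¬w) ↔ (¬p → p))) ∧ ((w ∧ ¬p) ∨ (¬a ∨ p)) = True
    ¬(((p ∧ ¬w) ↔ (¬p → p))) = True
      (p ∧ ¬w) ↔ (¬p → p) = False
        p ∧ ¬w = False
          ¬w = False
        ¬p → p = True
          ¬p = False
    (w ∧ ¬p) ∨ (¬a ∨ p) = True
      w ∧ ¬p = False
        ¬p = False
      ¬a ∨ p = True
        ¬a = False
Both conjuncts True, so the formula holds.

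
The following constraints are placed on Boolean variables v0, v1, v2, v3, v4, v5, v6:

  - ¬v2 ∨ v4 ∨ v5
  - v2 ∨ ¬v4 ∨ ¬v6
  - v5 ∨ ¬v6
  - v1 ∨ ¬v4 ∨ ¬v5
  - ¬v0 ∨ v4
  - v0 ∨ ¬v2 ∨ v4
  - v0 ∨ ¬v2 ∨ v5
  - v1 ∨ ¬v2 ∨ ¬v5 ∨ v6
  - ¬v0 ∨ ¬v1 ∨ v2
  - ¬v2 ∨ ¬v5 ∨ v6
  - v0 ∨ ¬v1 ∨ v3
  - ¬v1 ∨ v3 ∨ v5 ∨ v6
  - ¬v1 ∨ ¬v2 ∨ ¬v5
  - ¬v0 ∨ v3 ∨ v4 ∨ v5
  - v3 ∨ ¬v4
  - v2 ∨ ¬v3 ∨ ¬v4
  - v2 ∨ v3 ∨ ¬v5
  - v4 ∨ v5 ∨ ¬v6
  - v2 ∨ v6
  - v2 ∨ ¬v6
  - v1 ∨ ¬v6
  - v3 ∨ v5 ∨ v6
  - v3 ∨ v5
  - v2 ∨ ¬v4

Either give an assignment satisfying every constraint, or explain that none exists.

v0 = True, v1 = True, v2 = True, v3 = True, v4 = True, v5 = False, v6 = False

Set v0 = True.
  then (¬v0 ∨ v4) forces v4 = True.
  then (v3 ∨ ¬v4) forces v3 = True.
  then (v2 ∨ ¬v3 ∨ ¬v4) forces v2 = True.
Set v1 = True.
  then (¬v1 ∨ ¬v2 ∨ ¬v5) forces v5 = False.
  then (v5 ∨ ¬v6) forces v6 = False.
All clauses satisfied.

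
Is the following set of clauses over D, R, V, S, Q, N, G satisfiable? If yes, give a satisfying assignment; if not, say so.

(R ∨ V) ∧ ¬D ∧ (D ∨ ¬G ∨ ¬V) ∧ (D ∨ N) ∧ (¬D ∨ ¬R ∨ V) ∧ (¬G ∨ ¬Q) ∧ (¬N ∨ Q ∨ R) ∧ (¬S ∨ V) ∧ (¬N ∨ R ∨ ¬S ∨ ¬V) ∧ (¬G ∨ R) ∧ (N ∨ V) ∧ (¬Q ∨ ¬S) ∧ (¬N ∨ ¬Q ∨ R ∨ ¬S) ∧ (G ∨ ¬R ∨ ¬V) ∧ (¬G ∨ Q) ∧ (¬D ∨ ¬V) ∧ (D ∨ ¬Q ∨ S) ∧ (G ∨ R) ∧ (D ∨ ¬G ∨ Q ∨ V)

D = False, R = True, V = False, S = False, Q = False, N = True, G = False

Unit clause (¬D) forces D = False.
In (D ∨ N) only N is left, so N = True.
Set R = True.
Try V = True:
  (D ∨ ¬G ∨ ¬V) forces G = False.
  clause (G ∨ ¬R ∨ ¬V) is falsified — backtrack.
So V = False.
  then (¬S ∨ V) forces S = False.
  then (D ∨ ¬Q ∨ S) forces Q = False.
  then (D ∨ ¬G ∨ Q ∨ V) forces G = False.
All clauses satisfied.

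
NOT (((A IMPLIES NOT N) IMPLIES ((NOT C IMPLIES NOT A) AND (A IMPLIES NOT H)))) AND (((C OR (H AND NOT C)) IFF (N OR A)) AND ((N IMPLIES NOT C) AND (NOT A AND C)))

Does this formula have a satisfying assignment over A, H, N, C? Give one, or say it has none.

Case A = True: the conjunct NOT A is False.
Case A = False: the conjunct NOT (((A IMPLIES NOT N) IMPLIES ((NOT C IMPLIES NOT A) AND (A IMPLIES NOT H)))) becomes NOT ((True IMPLIES True)) = False.
Both cases fail — unsatisfiable.

UNSATISFIABLE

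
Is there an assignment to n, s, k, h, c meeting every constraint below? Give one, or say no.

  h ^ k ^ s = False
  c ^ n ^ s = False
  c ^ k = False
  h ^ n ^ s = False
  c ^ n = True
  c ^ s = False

Adding constraints 1, 3, 4, 5 mod 2: every variable appears an even number of times on the left, so the left side is 0.
But the right sides sum to 1 (mod 2). 0 ≠ 1 — the system is inconsistent.

Unsatisfiable — no assignment works.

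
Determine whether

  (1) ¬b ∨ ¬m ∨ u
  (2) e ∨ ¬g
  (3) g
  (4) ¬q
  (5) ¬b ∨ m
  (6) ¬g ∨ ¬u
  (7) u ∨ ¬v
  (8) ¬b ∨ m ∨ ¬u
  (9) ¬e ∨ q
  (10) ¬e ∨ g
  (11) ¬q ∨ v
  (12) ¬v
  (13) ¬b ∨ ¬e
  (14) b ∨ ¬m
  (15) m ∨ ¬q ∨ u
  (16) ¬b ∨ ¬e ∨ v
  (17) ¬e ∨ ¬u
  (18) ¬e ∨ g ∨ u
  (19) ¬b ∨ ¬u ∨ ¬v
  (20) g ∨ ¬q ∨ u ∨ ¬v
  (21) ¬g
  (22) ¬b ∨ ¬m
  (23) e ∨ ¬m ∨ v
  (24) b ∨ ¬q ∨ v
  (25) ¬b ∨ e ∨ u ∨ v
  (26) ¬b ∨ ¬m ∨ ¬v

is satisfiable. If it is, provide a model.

Case g = True:
  Clause (¬g) is falsified — contradiction.
Case g = False:
  Clause (g) is falsified — contradiction.
Both cases fail, so the formula is unsatisfiable.

The formula is unsatisfiable.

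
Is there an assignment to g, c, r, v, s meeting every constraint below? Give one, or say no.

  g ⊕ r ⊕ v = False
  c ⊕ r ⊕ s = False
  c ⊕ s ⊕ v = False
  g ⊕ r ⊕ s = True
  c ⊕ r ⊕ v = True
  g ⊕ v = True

g: False, c: True, r: True, v: True, s: False

g ⊕ r ⊕ v = F ⊕ T ⊕ T = False ✓
c ⊕ r ⊕ s = T ⊕ T ⊕ F = False ✓
c ⊕ s ⊕ v = T ⊕ F ⊕ T = False ✓
g ⊕ r ⊕ s = F ⊕ T ⊕ F = True ✓
c ⊕ r ⊕ v = T ⊕ T ⊕ T = True ✓
g ⊕ v = F ⊕ T = True ✓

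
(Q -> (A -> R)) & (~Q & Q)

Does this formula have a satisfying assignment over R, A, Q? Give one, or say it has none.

No satisfying assignment exists.

Case Q = True: the conjunct ~Q is False.
Case Q = False: the conjunct Q is False.
Both cases fail — unsatisfiable.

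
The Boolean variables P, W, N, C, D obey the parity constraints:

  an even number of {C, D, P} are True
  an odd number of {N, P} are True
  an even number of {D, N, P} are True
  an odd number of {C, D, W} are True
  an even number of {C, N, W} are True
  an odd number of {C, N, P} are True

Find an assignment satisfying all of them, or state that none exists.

P=T, W=F, N=F, C=F, D=T

{C, D, P}: 2 true → even ✓
{N, P}: 1 true → odd ✓
{D, N, P}: 2 true → even ✓
{C, D, W}: 1 true → odd ✓
{C, N, W}: 0 true → even ✓
{C, N, P}: 1 true → odd ✓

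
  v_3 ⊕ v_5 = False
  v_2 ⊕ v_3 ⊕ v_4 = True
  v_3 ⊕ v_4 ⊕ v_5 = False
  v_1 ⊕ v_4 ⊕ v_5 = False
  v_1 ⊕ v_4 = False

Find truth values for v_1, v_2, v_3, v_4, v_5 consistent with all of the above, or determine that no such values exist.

v_1 = False, v_2 = True, v_3 = False, v_4 = False, v_5 = False

v_3 ⊕ v_5 = F ⊕ F = False ✓
v_2 ⊕ v_3 ⊕ v_4 = T ⊕ F ⊕ F = True ✓
v_3 ⊕ v_4 ⊕ v_5 = F ⊕ F ⊕ F = False ✓
v_1 ⊕ v_4 ⊕ v_5 = F ⊕ F ⊕ F = False ✓
v_1 ⊕ v_4 = F ⊕ F = False ✓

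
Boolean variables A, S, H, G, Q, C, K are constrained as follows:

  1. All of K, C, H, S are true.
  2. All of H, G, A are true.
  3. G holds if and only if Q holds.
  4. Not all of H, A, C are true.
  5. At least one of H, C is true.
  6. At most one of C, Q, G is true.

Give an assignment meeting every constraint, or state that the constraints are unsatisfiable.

Case G = True:
  (1) forces K = True.
  (1) forces C = True.
  Constraint (6) is violated (C=T, G=T) — contradiction.
Case G = False:
  Constraint (2) is violated (G=F) — contradiction.
Both cases fail — unsatisfiable.

No satisfying assignment exists.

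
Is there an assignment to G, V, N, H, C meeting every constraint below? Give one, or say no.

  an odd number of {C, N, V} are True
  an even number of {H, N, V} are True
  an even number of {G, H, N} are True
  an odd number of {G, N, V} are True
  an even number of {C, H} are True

Adding constraints 1, 2, 5 mod 2: every variable appears an even number of times on the left, so the left side is 0.
But the right sides sum to 1 (mod 2). 0 ≠ 1 — the system is inconsistent.

Unsatisfiable — no assignment works.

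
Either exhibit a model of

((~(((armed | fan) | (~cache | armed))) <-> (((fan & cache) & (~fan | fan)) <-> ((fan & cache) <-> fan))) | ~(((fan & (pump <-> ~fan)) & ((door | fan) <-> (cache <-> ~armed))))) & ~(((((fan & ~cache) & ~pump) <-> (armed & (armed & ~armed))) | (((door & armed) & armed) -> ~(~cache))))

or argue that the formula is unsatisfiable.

UNSATISFIABLE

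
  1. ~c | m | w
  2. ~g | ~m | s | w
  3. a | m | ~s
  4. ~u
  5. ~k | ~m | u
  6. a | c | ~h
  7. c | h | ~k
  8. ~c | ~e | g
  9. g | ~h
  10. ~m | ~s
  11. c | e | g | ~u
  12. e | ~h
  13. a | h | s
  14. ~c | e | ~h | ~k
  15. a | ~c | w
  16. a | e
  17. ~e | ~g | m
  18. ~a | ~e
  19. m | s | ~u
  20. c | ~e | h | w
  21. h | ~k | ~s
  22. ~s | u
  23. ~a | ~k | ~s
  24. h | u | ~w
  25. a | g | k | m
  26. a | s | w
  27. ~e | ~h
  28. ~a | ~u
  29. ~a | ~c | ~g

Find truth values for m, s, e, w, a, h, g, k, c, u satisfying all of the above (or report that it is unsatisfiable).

m = True; s = False; e = False; w = False; a = True; h = False; g = False; k = False; c = True; u = False

Unit clause (~u) forces u = False.
In (~s | u) only ~s is left, so s = False.
Set m = True.
  then (~k | ~m | u) forces k = False.
Set e = False.
  then (e | ~h) forces h = False.
  then (a | h | s) forces a = True.
  then (h | u | ~w) forces w = False.
  then (~g | ~m | s | w) forces g = False.
Set c = True.
All clauses satisfied.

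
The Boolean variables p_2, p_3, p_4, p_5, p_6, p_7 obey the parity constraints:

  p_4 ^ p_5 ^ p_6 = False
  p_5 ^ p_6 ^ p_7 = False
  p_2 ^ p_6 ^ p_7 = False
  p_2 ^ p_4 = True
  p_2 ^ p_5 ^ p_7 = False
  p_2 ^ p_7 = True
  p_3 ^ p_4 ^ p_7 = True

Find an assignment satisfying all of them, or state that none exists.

p_2=T, p_3=T, p_4=F, p_5=T, p_6=T, p_7=F

p_4 ^ p_5 ^ p_6 = F ^ T ^ T = False ✓
p_5 ^ p_6 ^ p_7 = T ^ T ^ F = False ✓
p_2 ^ p_6 ^ p_7 = T ^ T ^ F = False ✓
p_2 ^ p_4 = T ^ F = True ✓
p_2 ^ p_5 ^ p_7 = T ^ T ^ F = False ✓
p_2 ^ p_7 = T ^ F = True ✓
p_3 ^ p_4 ^ p_7 = T ^ F ^ F = True ✓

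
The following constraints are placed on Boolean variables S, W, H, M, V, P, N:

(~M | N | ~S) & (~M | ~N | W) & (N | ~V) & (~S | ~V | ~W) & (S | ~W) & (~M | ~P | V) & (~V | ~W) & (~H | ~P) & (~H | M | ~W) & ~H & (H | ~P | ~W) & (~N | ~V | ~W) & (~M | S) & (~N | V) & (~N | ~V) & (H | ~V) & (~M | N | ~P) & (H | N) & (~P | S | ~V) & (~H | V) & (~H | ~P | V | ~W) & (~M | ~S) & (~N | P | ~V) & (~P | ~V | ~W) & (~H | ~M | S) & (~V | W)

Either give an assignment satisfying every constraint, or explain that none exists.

Unsatisfiable — no assignment works.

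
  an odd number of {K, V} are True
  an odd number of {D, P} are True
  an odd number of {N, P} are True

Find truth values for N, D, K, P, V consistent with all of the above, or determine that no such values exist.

N: True, D: True, K: True, P: False, V: False

{K, V}: 1 true → odd ✓
{D, P}: 1 true → odd ✓
{N, P}: 1 true → odd ✓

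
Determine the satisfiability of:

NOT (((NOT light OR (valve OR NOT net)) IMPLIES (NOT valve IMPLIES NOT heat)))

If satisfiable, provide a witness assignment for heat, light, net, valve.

heat = True, light = False, net = True, valve = False

  NOT (((NOT light OR (valve OR NOT net)) IMPLIES (NOT valve IMPLIES NOT heat))) = True
    (NOT light OR (valve OR NOT net)) IMPLIES (NOT valve IMPLIES NOT heat) = False
      NOT light OR (valve OR NOT net) = True
        NOT light = True
        valve OR NOT net = False
          NOT net = False
      NOT valve IMPLIES NOT heat = False
        NOT valve = True
        NOT heat = False
The formula evaluates to True.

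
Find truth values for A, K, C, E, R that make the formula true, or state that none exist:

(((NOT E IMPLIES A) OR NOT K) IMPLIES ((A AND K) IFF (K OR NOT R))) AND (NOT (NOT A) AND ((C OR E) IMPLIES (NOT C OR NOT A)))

A = True; K = True; C = False; E = True; R = True

  ((NOT E IMPLIES A) OR NOT K) IMPLIES ((A AND K) IFF (K OR NOT R)) = True
    (NOT E IMPLIES A) OR NOT K = True
      NOT E IMPLIES A = True
        NOT E = False
      NOT K = False
    (A AND K) IFF (K OR NOT R) = True
      A AND K = True
      K OR NOT R = True
        NOT R = False
  NOT (NOT A) AND ((C OR E) IMPLIES (NOT C OR NOT A)) = True
    NOT (NOT A) = True
      NOT A = False
    (C OR E) IMPLIES (NOT C OR NOT A) = True
      C OR E = True
      NOT C OR NOT A = True
        NOT C = True
        NOT A = False
Both conjuncts True, so the formula holds.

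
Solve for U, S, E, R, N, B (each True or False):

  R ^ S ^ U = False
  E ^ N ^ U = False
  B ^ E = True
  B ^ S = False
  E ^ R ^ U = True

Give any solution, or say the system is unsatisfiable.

U=T, S=F, E=T, R=T, N=F, B=F

R ^ S ^ U = T ^ F ^ T = False ✓
E ^ N ^ U = T ^ F ^ T = False ✓
B ^ E = F ^ T = True ✓
B ^ S = F ^ F = False ✓
E ^ R ^ U = T ^ T ^ T = True ✓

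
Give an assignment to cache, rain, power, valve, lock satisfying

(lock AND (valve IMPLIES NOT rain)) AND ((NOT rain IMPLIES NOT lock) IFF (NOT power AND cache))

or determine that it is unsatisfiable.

cache: True, rain: False, power: True, valve: False, lock: True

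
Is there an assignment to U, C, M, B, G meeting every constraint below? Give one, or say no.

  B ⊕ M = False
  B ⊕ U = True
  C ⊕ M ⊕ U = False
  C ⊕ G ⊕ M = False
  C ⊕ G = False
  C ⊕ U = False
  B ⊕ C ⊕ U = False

U = True, C = True, M = False, B = False, G = True

B ⊕ M = F ⊕ F = False ✓
B ⊕ U = F ⊕ T = True ✓
C ⊕ M ⊕ U = T ⊕ F ⊕ T = False ✓
C ⊕ G ⊕ M = T ⊕ T ⊕ F = False ✓
C ⊕ G = T ⊕ T = False ✓
C ⊕ U = T ⊕ T = False ✓
B ⊕ C ⊕ U = F ⊕ T ⊕ T = False ✓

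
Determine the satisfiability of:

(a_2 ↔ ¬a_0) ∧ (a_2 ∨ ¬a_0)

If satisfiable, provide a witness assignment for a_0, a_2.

a_0 = False, a_2 = True

  a_2 ↔ ¬a_0 = True
    ¬a_0 = True
  a_2 ∨ ¬a_0 = True
    ¬a_0 = True
Both conjuncts True, so the formula holds.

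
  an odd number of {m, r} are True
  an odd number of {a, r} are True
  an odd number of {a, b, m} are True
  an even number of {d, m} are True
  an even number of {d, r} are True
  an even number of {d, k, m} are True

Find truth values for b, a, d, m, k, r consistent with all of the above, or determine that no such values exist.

The formula is unsatisfiable.

Adding constraints 1, 4, 5 mod 2: every variable appears an even number of times on the left, so the left side is 0.
But the right sides sum to 1 (mod 2). 0 ≠ 1 — the system is inconsistent.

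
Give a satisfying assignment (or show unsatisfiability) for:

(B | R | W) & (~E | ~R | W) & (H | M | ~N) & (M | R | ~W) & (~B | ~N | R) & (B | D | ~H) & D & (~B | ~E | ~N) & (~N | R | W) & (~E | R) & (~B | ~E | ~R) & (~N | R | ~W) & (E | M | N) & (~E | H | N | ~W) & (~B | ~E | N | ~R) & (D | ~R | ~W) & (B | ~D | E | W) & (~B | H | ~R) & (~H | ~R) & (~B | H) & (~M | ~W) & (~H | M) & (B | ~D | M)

Unit clause (D) forces D = True.
Set R = False.
  then (~E | R) forces E = False.
Set B = True.
  then (~B | ~N | R) forces N = False.
  then (E | M | N) forces M = True.
  then (~B | H) forces H = True.
  then (~M | ~W) forces W = False.
All clauses satisfied.

R: False, B: True, W: False, E: False, M: True, N: False, D: True, H: True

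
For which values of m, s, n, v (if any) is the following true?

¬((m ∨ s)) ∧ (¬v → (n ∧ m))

m=F, s=F, n=F, v=T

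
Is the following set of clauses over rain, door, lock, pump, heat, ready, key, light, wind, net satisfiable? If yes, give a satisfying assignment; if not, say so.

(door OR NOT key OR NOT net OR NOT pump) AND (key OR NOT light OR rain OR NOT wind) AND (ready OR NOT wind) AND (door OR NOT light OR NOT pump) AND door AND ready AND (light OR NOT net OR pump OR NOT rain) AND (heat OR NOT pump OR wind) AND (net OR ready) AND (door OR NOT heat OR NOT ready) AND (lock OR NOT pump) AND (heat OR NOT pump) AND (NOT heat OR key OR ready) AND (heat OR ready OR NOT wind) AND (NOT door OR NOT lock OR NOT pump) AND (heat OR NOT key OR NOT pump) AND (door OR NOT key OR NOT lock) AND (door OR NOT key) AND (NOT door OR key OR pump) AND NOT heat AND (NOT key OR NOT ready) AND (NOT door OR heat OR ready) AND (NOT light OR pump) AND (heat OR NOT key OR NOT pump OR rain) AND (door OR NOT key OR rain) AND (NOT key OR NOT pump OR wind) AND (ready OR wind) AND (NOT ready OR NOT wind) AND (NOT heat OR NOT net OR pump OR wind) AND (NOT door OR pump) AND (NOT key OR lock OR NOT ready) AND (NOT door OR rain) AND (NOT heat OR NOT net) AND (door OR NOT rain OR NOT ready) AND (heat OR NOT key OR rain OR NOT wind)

Unsatisfiable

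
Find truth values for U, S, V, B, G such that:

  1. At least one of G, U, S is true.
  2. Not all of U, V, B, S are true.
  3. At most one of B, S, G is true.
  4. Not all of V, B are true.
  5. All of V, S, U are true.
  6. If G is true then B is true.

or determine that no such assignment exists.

U = True, S = True, V = True, B = False, G = False

  (1) {G, U, S}: 2 true — at least one ✓
  (2) {U, V, B, S}: 3/4 true — not all ✓
  (3) {B, S, G}: 1 true — at most one ✓
  (4) {V, B}: 1/2 true — not all ✓
  (5) {V, S, U}: all 3 true ✓
  (6) G=F ⇒ B: vacuous ✓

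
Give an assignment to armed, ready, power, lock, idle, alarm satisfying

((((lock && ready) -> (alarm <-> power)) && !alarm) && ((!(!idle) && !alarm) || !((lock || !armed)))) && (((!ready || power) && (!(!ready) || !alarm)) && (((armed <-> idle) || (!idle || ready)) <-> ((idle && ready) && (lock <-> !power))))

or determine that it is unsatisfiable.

armed = False, ready = True, power = True, lock = False, idle = True, alarm = False

  (((lock && ready) -> (alarm <-> power)) && !alarm) && ((!(!idle) && !alarm) || !((lock || !armed))) = True
    ((lock && ready) -> (alarm <-> power)) && !alarm = True
      (lock && ready) -> (alarm <-> power) = True
        lock && ready = False
        alarm <-> power = False
      !alarm = True
    (!(!idle) && !alarm) || !((lock || !armed)) = True
      !(!idle) && !alarm = True
        !(!idle) = True
          !idle = False
        !alarm = True
      !((lock || !armed)) = False
        lock || !armed = True
          !armed = True
  ((!ready || power) && (!(!ready) || !alarm)) && (((armed <-> idle) || (!idle || ready)) <-> ((idle && ready) && (lock <-> !power))) = True
    (!ready || power) && (!(!ready) || !alarm) = True
      !ready || power = True
        !ready = False
      !(!ready) || !alarm = True
        !(!ready) = True
          !ready = False
        !alarm = True
    ((armed <-> idle) || (!idle || ready)) <-> ((idle && ready) && (lock <-> !power)) = True
      (armed <-> idle) || (!idle || ready) = True
        armed <-> idle = False
        !idle || ready = True
          !idle = False
      (idle && ready) && (lock <-> !power) = True
        idle && ready = True
        lock <-> !power = True
          !power = False
Both conjuncts True, so the formula holds.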